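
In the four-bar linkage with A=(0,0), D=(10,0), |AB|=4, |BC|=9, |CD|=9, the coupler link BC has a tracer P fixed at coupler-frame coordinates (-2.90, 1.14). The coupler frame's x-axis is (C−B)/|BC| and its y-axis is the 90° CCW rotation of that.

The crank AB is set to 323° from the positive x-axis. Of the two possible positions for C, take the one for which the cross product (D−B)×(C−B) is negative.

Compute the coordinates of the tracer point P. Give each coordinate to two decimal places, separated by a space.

A=(0,0), D=(10.00,0)
B = A + 4.00·(cos323°, sin323°) = (3.1945, -2.4073)
|BD| = 7.2187
circle(B,9.00) ∩ circle(D,9.00): a=3.6093, h=8.2446
  candidates: C₊=(3.8479,6.5690) cross=59.515; C₋=(9.3466,-8.9763) cross=-59.515
  mode - wants cross < 0 → take C=(9.3466,-8.9763) (cross=-59.515)
ex = (C−B)/|BC| = (0.6836,-0.7299); ey = (0.7299,0.6836)
P = B + -2.90·ex + 1.14·ey = (2.0443,0.4887)

2.04 0.49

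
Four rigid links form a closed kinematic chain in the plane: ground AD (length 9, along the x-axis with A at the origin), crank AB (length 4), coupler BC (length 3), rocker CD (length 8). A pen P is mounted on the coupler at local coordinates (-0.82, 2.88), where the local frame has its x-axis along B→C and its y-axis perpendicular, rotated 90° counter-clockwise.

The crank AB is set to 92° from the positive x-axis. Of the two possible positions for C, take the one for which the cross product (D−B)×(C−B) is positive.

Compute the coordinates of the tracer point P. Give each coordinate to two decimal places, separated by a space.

A=(0,0), D=(9.00,0)
B = A + 4.00·(cos92°, sin92°) = (-0.1396, 3.9976)
|BD| = 9.9756
circle(B,3.00) ∩ circle(D,8.00): a=2.2311, h=2.0056
  candidates: C₊=(2.7082,4.9410) cross=20.007; C₋=(1.1008,1.2660) cross=-20.007
  mode + wants cross > 0 → take C=(2.7082,4.9410) (cross=20.007)
ex = (C−B)/|BC| = (0.9493,0.3145); ey = (-0.3145,0.9493)
P = B + -0.82·ex + 2.88·ey = (-1.8237,6.4736)

-1.82 6.47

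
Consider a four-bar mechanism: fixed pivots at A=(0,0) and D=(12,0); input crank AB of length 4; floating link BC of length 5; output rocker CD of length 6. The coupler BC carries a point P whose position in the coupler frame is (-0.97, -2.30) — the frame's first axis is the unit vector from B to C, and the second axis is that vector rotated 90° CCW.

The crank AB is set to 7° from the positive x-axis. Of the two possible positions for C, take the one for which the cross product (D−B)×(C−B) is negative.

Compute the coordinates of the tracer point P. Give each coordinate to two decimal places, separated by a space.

A=(0,0), D=(12.00,0)
B = A + 4.00·(cos7°, sin7°) = (3.9702, 0.4875)
|BD| = 8.0446
circle(B,5.00) ∩ circle(D,6.00): a=3.3386, h=3.7221
  candidates: C₊=(7.5282,4.0004) cross=29.942; C₋=(7.0771,-3.4300) cross=-29.942
  mode - wants cross < 0 → take C=(7.0771,-3.4300) (cross=-29.942)
ex = (C−B)/|BC| = (0.6214,-0.7835); ey = (0.7835,0.6214)
P = B + -0.97·ex + -2.30·ey = (1.5654,-0.1817)

1.57 -0.18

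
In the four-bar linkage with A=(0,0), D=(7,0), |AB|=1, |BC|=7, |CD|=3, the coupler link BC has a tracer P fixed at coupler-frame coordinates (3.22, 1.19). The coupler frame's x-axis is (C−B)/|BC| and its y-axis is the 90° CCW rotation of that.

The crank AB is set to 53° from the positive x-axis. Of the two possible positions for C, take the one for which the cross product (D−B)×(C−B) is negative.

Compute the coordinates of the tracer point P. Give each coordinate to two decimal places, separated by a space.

A=(0,0), D=(7.00,0)
B = A + 1.00·(cos53°, sin53°) = (0.6018, 0.7986)
|BD| = 6.4478
circle(B,7.00) ∩ circle(D,3.00): a=6.3257, h=2.9975
  candidates: C₊=(7.2501,2.9896) cross=19.327; C₋=(6.5076,-2.9593) cross=-19.327
  mode - wants cross < 0 → take C=(6.5076,-2.9593) (cross=-19.327)
ex = (C−B)/|BC| = (0.8437,-0.5368); ey = (0.5368,0.8437)
P = B + 3.22·ex + 1.19·ey = (3.9573,0.0740)

3.96 0.07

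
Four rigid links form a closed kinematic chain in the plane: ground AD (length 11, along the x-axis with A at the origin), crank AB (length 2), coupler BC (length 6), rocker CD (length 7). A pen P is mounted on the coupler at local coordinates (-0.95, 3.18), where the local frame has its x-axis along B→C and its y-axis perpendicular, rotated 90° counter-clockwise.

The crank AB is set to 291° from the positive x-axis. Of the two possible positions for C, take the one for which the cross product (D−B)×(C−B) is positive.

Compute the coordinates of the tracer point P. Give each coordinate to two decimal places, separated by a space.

-2.33 -0.56

A=(0,0), D=(11.00,0)
B = A + 2.00·(cos291°, sin291°) = (0.7167, -1.8672)
|BD| = 10.4514
circle(B,6.00) ∩ circle(D,7.00): a=4.6038, h=3.8478
  candidates: C₊=(4.5590,2.7412) cross=40.214; C₋=(5.9339,-4.8305) cross=-40.214
  mode + wants cross > 0 → take C=(4.5590,2.7412) (cross=40.214)
ex = (C−B)/|BC| = (0.6404,0.7681); ey = (-0.7681,0.6404)
P = B + -0.95·ex + 3.18·ey = (-2.3340,-0.5604)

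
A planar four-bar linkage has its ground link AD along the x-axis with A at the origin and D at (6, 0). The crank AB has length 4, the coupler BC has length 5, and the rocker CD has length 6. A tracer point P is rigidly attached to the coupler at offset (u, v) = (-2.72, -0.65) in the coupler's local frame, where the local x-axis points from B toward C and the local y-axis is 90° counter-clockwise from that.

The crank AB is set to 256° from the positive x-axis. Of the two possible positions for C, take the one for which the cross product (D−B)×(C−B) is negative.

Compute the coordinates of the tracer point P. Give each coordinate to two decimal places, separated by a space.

A=(0,0), D=(6.00,0)
B = A + 4.00·(cos256°, sin256°) = (-0.9677, -3.8812)
|BD| = 7.9757
circle(B,5.00) ∩ circle(D,6.00): a=3.2983, h=3.7578
  candidates: C₊=(0.0851,1.0067) cross=29.972; C₋=(3.7424,-5.5591) cross=-29.972
  mode - wants cross < 0 → take C=(3.7424,-5.5591) (cross=-29.972)
ex = (C−B)/|BC| = (0.9420,-0.3356); ey = (0.3356,0.9420)
P = B + -2.72·ex + -0.65·ey = (-3.7481,-3.5807)

-3.75 -3.58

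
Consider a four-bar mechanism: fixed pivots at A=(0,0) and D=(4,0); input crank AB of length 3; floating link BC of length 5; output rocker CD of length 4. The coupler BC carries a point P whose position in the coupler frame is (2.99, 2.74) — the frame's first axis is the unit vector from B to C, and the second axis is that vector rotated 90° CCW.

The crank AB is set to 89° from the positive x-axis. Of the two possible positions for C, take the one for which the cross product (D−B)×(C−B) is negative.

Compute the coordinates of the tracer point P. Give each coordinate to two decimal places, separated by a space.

3.06 0.28

A=(0,0), D=(4.00,0)
B = A + 3.00·(cos89°, sin89°) = (0.0524, 2.9995)
|BD| = 4.9579
circle(B,5.00) ∩ circle(D,4.00): a=3.3866, h=3.6784
  candidates: C₊=(4.9743,3.8795) cross=18.237; C₋=(0.5234,-1.9782) cross=-18.237
  mode - wants cross < 0 → take C=(0.5234,-1.9782) (cross=-18.237)
ex = (C−B)/|BC| = (0.0942,-0.9956); ey = (0.9956,0.0942)
P = B + 2.99·ex + 2.74·ey = (3.0619,0.2810)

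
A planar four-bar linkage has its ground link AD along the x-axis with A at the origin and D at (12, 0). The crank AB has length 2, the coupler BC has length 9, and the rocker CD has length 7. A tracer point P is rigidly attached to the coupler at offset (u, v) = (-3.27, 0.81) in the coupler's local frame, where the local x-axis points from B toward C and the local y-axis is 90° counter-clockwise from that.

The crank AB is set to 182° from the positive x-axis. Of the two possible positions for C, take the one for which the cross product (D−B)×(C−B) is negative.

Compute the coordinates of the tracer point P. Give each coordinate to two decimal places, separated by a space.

-4.62 2.04

A=(0,0), D=(12.00,0)
B = A + 2.00·(cos182°, sin182°) = (-1.9988, -0.0698)
|BD| = 13.9990
circle(B,9.00) ∩ circle(D,7.00): a=8.1424, h=3.8342
  candidates: C₊=(6.1244,3.8049) cross=53.675; C₋=(6.1627,-3.8633) cross=-53.675
  mode - wants cross < 0 → take C=(6.1627,-3.8633) (cross=-53.675)
ex = (C−B)/|BC| = (0.9068,-0.4215); ey = (0.4215,0.9068)
P = B + -3.27·ex + 0.81·ey = (-4.6227,2.0431)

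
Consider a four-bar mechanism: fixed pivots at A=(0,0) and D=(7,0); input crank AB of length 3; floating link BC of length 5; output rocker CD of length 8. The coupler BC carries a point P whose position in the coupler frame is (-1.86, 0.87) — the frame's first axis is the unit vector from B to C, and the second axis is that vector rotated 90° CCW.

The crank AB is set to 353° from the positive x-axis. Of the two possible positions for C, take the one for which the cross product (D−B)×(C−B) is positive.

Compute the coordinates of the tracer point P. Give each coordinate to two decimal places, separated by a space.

A=(0,0), D=(7.00,0)
B = A + 3.00·(cos353°, sin353°) = (2.9776, -0.3656)
|BD| = 4.0389
circle(B,5.00) ∩ circle(D,8.00): a=-2.8085, h=4.1367
  candidates: C₊=(-0.1938,3.4999) cross=16.708; C₋=(0.5551,-4.7395) cross=-16.708
  mode + wants cross > 0 → take C=(-0.1938,3.4999) (cross=16.708)
ex = (C−B)/|BC| = (-0.6343,0.7731); ey = (-0.7731,-0.6343)
P = B + -1.86·ex + 0.87·ey = (3.4848,-2.3554)

3.48 -2.36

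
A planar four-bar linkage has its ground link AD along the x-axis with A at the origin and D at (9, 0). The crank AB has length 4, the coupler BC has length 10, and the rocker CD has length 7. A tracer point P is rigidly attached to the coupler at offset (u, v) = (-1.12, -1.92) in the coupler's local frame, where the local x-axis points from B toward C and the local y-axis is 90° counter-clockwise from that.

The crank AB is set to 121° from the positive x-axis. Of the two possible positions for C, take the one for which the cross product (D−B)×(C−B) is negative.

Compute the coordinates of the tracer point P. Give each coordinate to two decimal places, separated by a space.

-4.27 3.21

A=(0,0), D=(9.00,0)
B = A + 4.00·(cos121°, sin121°) = (-2.0602, 3.4287)
|BD| = 11.5794
circle(B,10.00) ∩ circle(D,7.00): a=7.9919, h=6.0108
  candidates: C₊=(7.3532,6.8035) cross=69.602; C₋=(3.7936,-4.6790) cross=-69.602
  mode - wants cross < 0 → take C=(3.7936,-4.6790) (cross=-69.602)
ex = (C−B)/|BC| = (0.5854,-0.8108); ey = (0.8108,0.5854)
P = B + -1.12·ex + -1.92·ey = (-4.2724,3.2128)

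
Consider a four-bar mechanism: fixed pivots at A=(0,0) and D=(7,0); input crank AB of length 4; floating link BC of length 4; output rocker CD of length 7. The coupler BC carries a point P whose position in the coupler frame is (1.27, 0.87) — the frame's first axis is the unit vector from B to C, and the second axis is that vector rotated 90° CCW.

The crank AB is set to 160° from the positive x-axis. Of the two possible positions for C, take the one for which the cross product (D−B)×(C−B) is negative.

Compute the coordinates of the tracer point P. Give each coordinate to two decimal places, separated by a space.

-2.27 1.75

A=(0,0), D=(7.00,0)
B = A + 4.00·(cos160°, sin160°) = (-3.7588, 1.3681)
|BD| = 10.8454
circle(B,4.00) ∩ circle(D,7.00): a=3.9013, h=0.8830
  candidates: C₊=(0.2228,1.7519) cross=9.577; C₋=(0.0000,0.0000) cross=-9.577
  mode - wants cross < 0 → take C=(0.0000,0.0000) (cross=-9.577)
ex = (C−B)/|BC| = (0.9397,-0.3420); ey = (0.3420,0.9397)
P = B + 1.27·ex + 0.87·ey = (-2.2678,1.7512)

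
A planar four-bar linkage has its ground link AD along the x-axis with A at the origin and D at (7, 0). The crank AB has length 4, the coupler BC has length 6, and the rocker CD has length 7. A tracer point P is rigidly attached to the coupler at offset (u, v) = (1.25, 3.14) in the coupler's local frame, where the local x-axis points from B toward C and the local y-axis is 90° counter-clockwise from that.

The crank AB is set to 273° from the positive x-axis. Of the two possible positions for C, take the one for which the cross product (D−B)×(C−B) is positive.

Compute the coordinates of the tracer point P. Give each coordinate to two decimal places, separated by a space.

A=(0,0), D=(7.00,0)
B = A + 4.00·(cos273°, sin273°) = (0.2093, -3.9945)
|BD| = 7.8784
circle(B,6.00) ∩ circle(D,7.00): a=3.1142, h=5.1285
  candidates: C₊=(0.2933,2.0049) cross=40.405; C₋=(5.4938,-6.8360) cross=-40.405
  mode + wants cross > 0 → take C=(0.2933,2.0049) (cross=40.405)
ex = (C−B)/|BC| = (0.0140,0.9999); ey = (-0.9999,0.0140)
P = B + 1.25·ex + 3.14·ey = (-2.9129,-2.7007)

-2.91 -2.70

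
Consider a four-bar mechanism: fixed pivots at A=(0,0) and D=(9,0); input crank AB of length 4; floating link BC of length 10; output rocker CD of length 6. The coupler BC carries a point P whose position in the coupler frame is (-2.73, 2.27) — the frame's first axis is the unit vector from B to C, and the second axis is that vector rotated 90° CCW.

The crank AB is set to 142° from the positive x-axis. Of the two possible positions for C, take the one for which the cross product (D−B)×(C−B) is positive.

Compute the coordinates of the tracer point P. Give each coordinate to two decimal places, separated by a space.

A=(0,0), D=(9.00,0)
B = A + 4.00·(cos142°, sin142°) = (-3.1520, 2.4626)
|BD| = 12.3991
circle(B,10.00) ∩ circle(D,6.00): a=8.7804, h=4.7859
  candidates: C₊=(6.4040,5.4093) cross=59.341; C₋=(4.5028,-3.9718) cross=-59.341
  mode + wants cross > 0 → take C=(6.4040,5.4093) (cross=59.341)
ex = (C−B)/|BC| = (0.9556,0.2947); ey = (-0.2947,0.9556)
P = B + -2.73·ex + 2.27·ey = (-6.4297,3.8274)

-6.43 3.83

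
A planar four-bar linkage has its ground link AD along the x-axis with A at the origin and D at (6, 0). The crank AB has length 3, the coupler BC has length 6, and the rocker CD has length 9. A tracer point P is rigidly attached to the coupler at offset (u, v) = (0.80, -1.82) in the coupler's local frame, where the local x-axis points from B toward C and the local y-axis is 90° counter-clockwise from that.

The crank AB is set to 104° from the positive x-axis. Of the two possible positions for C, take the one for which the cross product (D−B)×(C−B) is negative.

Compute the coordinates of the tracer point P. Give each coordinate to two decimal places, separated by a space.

-2.70 2.70

A=(0,0), D=(6.00,0)
B = A + 3.00·(cos104°, sin104°) = (-0.7258, 2.9109)
|BD| = 7.3287
circle(B,6.00) ∩ circle(D,9.00): a=0.5942, h=5.9705
  candidates: C₊=(2.1910,8.1542) cross=43.756; C₋=(-2.5519,-2.8045) cross=-43.756
  mode - wants cross < 0 → take C=(-2.5519,-2.8045) (cross=-43.756)
ex = (C−B)/|BC| = (-0.3044,-0.9526); ey = (0.9526,-0.3044)
P = B + 0.80·ex + -1.82·ey = (-2.7029,2.7028)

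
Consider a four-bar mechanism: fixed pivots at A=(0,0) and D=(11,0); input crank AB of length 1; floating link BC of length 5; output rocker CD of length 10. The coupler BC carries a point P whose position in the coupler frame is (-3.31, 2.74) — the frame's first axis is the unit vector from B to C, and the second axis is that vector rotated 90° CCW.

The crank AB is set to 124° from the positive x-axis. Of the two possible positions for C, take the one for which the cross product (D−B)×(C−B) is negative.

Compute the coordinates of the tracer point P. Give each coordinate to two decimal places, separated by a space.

A=(0,0), D=(11.00,0)
B = A + 1.00·(cos124°, sin124°) = (-0.5592, 0.8290)
|BD| = 11.5889
circle(B,5.00) ∩ circle(D,10.00): a=2.5586, h=4.2958
  candidates: C₊=(2.3001,4.9308) cross=49.783; C₋=(1.6855,-3.6388) cross=-49.783
  mode - wants cross < 0 → take C=(1.6855,-3.6388) (cross=-49.783)
ex = (C−B)/|BC| = (0.4489,-0.8936); ey = (0.8936,0.4489)
P = B + -3.31·ex + 2.74·ey = (0.4032,5.0168)

0.40 5.02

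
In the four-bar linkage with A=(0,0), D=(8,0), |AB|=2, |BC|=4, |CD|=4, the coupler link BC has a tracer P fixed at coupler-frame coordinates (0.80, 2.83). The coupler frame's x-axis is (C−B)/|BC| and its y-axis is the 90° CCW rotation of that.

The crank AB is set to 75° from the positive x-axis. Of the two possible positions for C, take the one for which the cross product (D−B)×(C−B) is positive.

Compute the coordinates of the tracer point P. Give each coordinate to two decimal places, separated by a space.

1.29 4.77

A=(0,0), D=(8.00,0)
B = A + 2.00·(cos75°, sin75°) = (0.5176, 1.9319)
|BD| = 7.7277
circle(B,4.00) ∩ circle(D,4.00): a=3.8639, h=1.0347
  candidates: C₊=(4.5175,1.9677) cross=7.996; C₋=(4.0002,-0.0359) cross=-7.996
  mode + wants cross > 0 → take C=(4.5175,1.9677) (cross=7.996)
ex = (C−B)/|BC| = (1.0000,0.0090); ey = (-0.0090,1.0000)
P = B + 0.80·ex + 2.83·ey = (1.2922,4.7689)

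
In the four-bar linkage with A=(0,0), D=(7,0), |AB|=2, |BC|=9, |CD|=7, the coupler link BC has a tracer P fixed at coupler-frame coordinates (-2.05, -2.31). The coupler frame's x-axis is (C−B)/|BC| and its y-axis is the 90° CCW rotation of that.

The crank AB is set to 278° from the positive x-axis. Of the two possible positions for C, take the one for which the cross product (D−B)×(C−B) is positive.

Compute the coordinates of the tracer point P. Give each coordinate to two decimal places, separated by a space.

A=(0,0), D=(7.00,0)
B = A + 2.00·(cos278°, sin278°) = (0.2783, -1.9805)
|BD| = 7.0074
circle(B,9.00) ∩ circle(D,7.00): a=5.7870, h=6.8928
  candidates: C₊=(3.8812,6.2668) cross=48.300; C₋=(7.7775,-6.9567) cross=-48.300
  mode + wants cross > 0 → take C=(3.8812,6.2668) (cross=48.300)
ex = (C−B)/|BC| = (0.4003,0.9164); ey = (-0.9164,0.4003)
P = B + -2.05·ex + -2.31·ey = (1.5745,-4.7838)

1.57 -4.78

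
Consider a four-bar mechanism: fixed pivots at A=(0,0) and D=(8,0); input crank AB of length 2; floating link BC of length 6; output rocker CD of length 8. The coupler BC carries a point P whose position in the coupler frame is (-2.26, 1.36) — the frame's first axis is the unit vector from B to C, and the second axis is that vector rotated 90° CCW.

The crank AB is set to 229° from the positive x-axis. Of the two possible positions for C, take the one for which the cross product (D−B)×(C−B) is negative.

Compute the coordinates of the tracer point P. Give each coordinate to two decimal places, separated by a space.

A=(0,0), D=(8.00,0)
B = A + 2.00·(cos229°, sin229°) = (-1.3121, -1.5094)
|BD| = 9.4337
circle(B,6.00) ∩ circle(D,8.00): a=3.2328, h=5.0546
  candidates: C₊=(1.0703,3.9973) cross=47.684; C₋=(2.6878,-5.9817) cross=-47.684
  mode - wants cross < 0 → take C=(2.6878,-5.9817) (cross=-47.684)
ex = (C−B)/|BC| = (0.6666,-0.7454); ey = (0.7454,0.6666)
P = B + -2.26·ex + 1.36·ey = (-1.8050,1.0818)

-1.81 1.08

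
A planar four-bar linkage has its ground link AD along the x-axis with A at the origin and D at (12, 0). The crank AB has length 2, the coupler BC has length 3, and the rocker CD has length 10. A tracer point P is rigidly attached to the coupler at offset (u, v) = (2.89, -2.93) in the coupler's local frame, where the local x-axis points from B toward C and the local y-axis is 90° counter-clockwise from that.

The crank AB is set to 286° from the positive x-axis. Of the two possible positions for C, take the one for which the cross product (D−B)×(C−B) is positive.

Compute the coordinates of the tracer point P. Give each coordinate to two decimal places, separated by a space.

4.52 -0.84

A=(0,0), D=(12.00,0)
B = A + 2.00·(cos286°, sin286°) = (0.5513, -1.9225)
|BD| = 11.6090
circle(B,3.00) ∩ circle(D,10.00): a=1.8851, h=2.3337
  candidates: C₊=(2.0239,0.6912) cross=27.092; C₋=(2.7969,-3.9118) cross=-27.092
  mode + wants cross > 0 → take C=(2.0239,0.6912) (cross=27.092)
ex = (C−B)/|BC| = (0.4909,0.8712); ey = (-0.8712,0.4909)
P = B + 2.89·ex + -2.93·ey = (4.5226,-0.8430)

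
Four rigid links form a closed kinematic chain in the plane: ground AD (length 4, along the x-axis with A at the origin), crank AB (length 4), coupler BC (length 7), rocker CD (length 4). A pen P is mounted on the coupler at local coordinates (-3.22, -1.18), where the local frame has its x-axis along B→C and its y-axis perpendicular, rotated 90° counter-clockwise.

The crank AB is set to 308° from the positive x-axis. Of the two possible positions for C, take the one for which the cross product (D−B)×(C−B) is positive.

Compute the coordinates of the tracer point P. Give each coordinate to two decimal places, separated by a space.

A=(0,0), D=(4.00,0)
B = A + 4.00·(cos308°, sin308°) = (2.4626, -3.1520)
|BD| = 3.5070
circle(B,7.00) ∩ circle(D,4.00): a=6.4584, h=2.6998
  candidates: C₊=(2.8672,3.8363) cross=9.468; C₋=(7.7204,1.4692) cross=-9.468
  mode + wants cross > 0 → take C=(2.8672,3.8363) (cross=9.468)
ex = (C−B)/|BC| = (0.0578,0.9983); ey = (-0.9983,0.0578)
P = B + -3.22·ex + -1.18·ey = (3.4546,-6.4349)

3.45 -6.43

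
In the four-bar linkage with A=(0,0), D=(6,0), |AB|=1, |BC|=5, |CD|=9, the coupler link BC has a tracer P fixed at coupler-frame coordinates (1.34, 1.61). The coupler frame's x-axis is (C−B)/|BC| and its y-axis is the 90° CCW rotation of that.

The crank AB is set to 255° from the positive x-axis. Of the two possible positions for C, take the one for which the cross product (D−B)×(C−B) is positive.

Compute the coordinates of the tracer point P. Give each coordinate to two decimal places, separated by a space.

A=(0,0), D=(6.00,0)
B = A + 1.00·(cos255°, sin255°) = (-0.2588, -0.9659)
|BD| = 6.3329
circle(B,5.00) ∩ circle(D,9.00): a=-1.2549, h=4.8400
  candidates: C₊=(-2.2372,3.6260) cross=30.651; C₋=(-0.7608,-5.9407) cross=-30.651
  mode + wants cross > 0 → take C=(-2.2372,3.6260) (cross=30.651)
ex = (C−B)/|BC| = (-0.3957,0.9184); ey = (-0.9184,-0.3957)
P = B + 1.34·ex + 1.61·ey = (-2.2676,-0.3723)

-2.27 -0.37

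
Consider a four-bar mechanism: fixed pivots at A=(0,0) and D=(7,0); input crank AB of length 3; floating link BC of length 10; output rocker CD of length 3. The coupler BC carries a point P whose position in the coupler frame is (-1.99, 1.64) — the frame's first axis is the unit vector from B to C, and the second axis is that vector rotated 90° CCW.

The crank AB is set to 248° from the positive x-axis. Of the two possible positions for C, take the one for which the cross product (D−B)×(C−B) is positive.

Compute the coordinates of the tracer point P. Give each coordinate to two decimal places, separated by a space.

-3.70 -2.59

A=(0,0), D=(7.00,0)
B = A + 3.00·(cos248°, sin248°) = (-1.1238, -2.7816)
|BD| = 8.5868
circle(B,10.00) ∩ circle(D,3.00): a=9.5922, h=2.8265
  candidates: C₊=(7.0356,2.9998) cross=24.271; C₋=(8.8668,-2.3484) cross=-24.271
  mode + wants cross > 0 → take C=(7.0356,2.9998) (cross=24.271)
ex = (C−B)/|BC| = (0.8159,0.5781); ey = (-0.5781,0.8159)
P = B + -1.99·ex + 1.64·ey = (-3.6957,-2.5939)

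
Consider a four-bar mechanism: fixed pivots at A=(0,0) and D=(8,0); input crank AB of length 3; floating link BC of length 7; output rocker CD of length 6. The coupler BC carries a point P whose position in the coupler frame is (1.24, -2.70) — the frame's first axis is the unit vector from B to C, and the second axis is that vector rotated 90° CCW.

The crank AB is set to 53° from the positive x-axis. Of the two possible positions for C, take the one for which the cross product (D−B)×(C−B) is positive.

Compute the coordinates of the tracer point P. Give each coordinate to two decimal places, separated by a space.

4.26 0.72

A=(0,0), D=(8.00,0)
B = A + 3.00·(cos53°, sin53°) = (1.8054, 2.3959)
|BD| = 6.6418
circle(B,7.00) ∩ circle(D,6.00): a=4.2995, h=5.5239
  candidates: C₊=(7.8082,5.9969) cross=36.689; C₋=(3.8228,-4.3071) cross=-36.689
  mode + wants cross > 0 → take C=(7.8082,5.9969) (cross=36.689)
ex = (C−B)/|BC| = (0.8575,0.5144); ey = (-0.5144,0.8575)
P = B + 1.24·ex + -2.70·ey = (4.2578,0.7185)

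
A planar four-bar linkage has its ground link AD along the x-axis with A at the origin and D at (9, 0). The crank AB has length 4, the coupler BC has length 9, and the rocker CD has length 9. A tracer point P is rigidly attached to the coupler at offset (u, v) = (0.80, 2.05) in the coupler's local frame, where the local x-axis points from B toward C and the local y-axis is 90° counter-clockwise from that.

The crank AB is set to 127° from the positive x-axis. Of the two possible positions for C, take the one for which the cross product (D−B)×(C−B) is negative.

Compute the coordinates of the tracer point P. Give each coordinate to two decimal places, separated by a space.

A=(0,0), D=(9.00,0)
B = A + 4.00·(cos127°, sin127°) = (-2.4073, 3.1945)
|BD| = 11.8461
circle(B,9.00) ∩ circle(D,9.00): a=5.9231, h=6.7762
  candidates: C₊=(5.1237,8.1225) cross=80.272; C₋=(1.4690,-4.9279) cross=-80.272
  mode - wants cross < 0 → take C=(1.4690,-4.9279) (cross=-80.272)
ex = (C−B)/|BC| = (0.4307,-0.9025); ey = (0.9025,0.4307)
P = B + 0.80·ex + 2.05·ey = (-0.2126,3.3555)

-0.21 3.36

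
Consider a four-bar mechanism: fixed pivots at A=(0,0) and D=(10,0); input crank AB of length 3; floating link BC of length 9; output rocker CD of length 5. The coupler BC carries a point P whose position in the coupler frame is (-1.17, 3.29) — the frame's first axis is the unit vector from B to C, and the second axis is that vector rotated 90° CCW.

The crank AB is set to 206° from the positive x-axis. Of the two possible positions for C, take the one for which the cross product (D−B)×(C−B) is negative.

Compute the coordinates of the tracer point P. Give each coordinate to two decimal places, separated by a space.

-3.17 2.14

A=(0,0), D=(10.00,0)
B = A + 3.00·(cos206°, sin206°) = (-2.6964, -1.3151)
|BD| = 12.7643
circle(B,9.00) ∩ circle(D,5.00): a=8.5758, h=2.7306
  candidates: C₊=(5.5524,2.2845) cross=34.854; C₋=(6.1151,-3.1476) cross=-34.854
  mode - wants cross < 0 → take C=(6.1151,-3.1476) (cross=-34.854)
ex = (C−B)/|BC| = (0.9791,-0.2036); ey = (0.2036,0.9791)
P = B + -1.17·ex + 3.29·ey = (-3.1720,2.1442)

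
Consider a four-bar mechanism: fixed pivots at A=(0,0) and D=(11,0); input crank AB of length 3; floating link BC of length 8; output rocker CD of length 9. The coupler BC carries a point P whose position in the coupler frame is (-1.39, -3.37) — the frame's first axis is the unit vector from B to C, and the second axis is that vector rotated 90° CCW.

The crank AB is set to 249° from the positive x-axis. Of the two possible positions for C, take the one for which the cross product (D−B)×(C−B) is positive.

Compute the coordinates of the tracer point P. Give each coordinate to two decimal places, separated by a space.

1.12 -5.71

A=(0,0), D=(11.00,0)
B = A + 3.00·(cos249°, sin249°) = (-1.0751, -2.8007)
|BD| = 12.3957
circle(B,8.00) ∩ circle(D,9.00): a=5.5121, h=5.7980
  candidates: C₊=(2.9844,4.0927) cross=71.870; C₋=(5.6045,-7.2034) cross=-71.870
  mode + wants cross > 0 → take C=(2.9844,4.0927) (cross=71.870)
ex = (C−B)/|BC| = (0.5074,0.8617); ey = (-0.8617,0.5074)
P = B + -1.39·ex + -3.37·ey = (1.1234,-5.7086)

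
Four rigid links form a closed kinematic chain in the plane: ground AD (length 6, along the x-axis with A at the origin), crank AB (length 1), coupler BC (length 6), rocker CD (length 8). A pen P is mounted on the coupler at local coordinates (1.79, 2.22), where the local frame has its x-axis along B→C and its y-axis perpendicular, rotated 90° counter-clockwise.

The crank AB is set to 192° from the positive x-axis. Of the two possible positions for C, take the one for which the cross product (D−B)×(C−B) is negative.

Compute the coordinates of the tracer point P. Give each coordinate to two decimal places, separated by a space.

A=(0,0), D=(6.00,0)
B = A + 1.00·(cos192°, sin192°) = (-0.9781, -0.2079)
|BD| = 6.9812
circle(B,6.00) ∩ circle(D,8.00): a=1.4852, h=5.8133
  candidates: C₊=(0.3333,5.6470) cross=40.584; C₋=(0.6796,-5.9744) cross=-40.584
  mode - wants cross < 0 → take C=(0.6796,-5.9744) (cross=-40.584)
ex = (C−B)/|BC| = (0.2763,-0.9611); ey = (0.9611,0.2763)
P = B + 1.79·ex + 2.22·ey = (1.6500,-1.3149)

1.65 -1.31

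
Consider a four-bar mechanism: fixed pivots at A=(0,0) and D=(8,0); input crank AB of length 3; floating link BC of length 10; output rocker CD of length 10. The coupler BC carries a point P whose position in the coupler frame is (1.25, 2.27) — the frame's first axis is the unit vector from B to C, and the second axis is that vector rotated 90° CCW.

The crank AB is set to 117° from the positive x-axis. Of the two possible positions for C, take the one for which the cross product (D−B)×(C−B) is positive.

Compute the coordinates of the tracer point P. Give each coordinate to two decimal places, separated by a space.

A=(0,0), D=(8.00,0)
B = A + 3.00·(cos117°, sin117°) = (-1.3620, 2.6730)
|BD| = 9.7361
circle(B,10.00) ∩ circle(D,10.00): a=4.8680, h=8.7351
  candidates: C₊=(5.7172,9.7360) cross=85.046; C₋=(0.9208,-7.0629) cross=-85.046
  mode + wants cross > 0 → take C=(5.7172,9.7360) (cross=85.046)
ex = (C−B)/|BC| = (0.7079,0.7063); ey = (-0.7063,0.7079)
P = B + 1.25·ex + 2.27·ey = (-2.0804,5.1629)

-2.08 5.16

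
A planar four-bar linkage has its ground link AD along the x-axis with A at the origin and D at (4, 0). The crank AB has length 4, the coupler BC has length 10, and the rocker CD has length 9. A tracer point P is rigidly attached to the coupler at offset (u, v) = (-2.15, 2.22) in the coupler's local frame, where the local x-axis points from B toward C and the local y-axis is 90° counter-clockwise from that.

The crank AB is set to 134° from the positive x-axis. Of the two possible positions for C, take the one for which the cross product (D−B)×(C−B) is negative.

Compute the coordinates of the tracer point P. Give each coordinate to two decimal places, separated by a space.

A=(0,0), D=(4.00,0)
B = A + 4.00·(cos134°, sin134°) = (-2.7786, 2.8774)
|BD| = 7.3640
circle(B,10.00) ∩ circle(D,9.00): a=4.9721, h=8.6763
  candidates: C₊=(5.1883,8.9212) cross=63.893; C₋=(-1.5919,-7.0520) cross=-63.893
  mode - wants cross < 0 → take C=(-1.5919,-7.0520) (cross=-63.893)
ex = (C−B)/|BC| = (0.1187,-0.9929); ey = (0.9929,0.1187)
P = B + -2.15·ex + 2.22·ey = (-0.8295,5.2756)

-0.83 5.28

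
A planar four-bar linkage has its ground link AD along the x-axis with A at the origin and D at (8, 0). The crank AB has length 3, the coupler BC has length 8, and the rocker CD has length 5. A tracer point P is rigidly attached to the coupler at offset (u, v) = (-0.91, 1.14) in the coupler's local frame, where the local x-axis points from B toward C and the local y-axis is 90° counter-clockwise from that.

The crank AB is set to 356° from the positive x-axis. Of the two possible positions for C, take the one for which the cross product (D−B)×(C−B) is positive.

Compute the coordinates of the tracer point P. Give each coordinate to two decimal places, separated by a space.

A=(0,0), D=(8.00,0)
B = A + 3.00·(cos356°, sin356°) = (2.9927, -0.2093)
|BD| = 5.0117
circle(B,8.00) ∩ circle(D,5.00): a=6.3968, h=4.8043
  candidates: C₊=(9.1833,4.8580) cross=24.078; C₋=(9.5845,-4.7423) cross=-24.078
  mode + wants cross > 0 → take C=(9.1833,4.8580) (cross=24.078)
ex = (C−B)/|BC| = (0.7738,0.6334); ey = (-0.6334,0.7738)
P = B + -0.91·ex + 1.14·ey = (1.5664,0.0965)

1.57 0.10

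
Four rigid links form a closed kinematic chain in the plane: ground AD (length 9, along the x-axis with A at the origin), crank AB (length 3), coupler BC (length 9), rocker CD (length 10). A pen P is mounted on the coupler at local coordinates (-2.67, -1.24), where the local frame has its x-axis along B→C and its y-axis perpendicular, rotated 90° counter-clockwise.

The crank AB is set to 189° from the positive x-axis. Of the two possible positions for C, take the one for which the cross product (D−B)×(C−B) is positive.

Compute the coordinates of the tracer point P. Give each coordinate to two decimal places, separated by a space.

-3.38 -3.38

A=(0,0), D=(9.00,0)
B = A + 3.00·(cos189°, sin189°) = (-2.9631, -0.4693)
|BD| = 11.9723
circle(B,9.00) ∩ circle(D,10.00): a=5.1926, h=7.3510
  candidates: C₊=(1.9374,7.0796) cross=88.008; C₋=(2.5137,-7.6111) cross=-88.008
  mode + wants cross > 0 → take C=(1.9374,7.0796) (cross=88.008)
ex = (C−B)/|BC| = (0.5445,0.8388); ey = (-0.8388,0.5445)
P = B + -2.67·ex + -1.24·ey = (-3.3768,-3.3840)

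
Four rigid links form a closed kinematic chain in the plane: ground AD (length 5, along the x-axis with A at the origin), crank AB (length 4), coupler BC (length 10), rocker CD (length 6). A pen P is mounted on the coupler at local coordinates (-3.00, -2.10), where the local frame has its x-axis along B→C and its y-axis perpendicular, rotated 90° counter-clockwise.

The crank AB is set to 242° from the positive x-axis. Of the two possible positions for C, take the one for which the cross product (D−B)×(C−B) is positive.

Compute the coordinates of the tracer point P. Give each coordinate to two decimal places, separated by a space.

A=(0,0), D=(5.00,0)
B = A + 4.00·(cos242°, sin242°) = (-1.8779, -3.5318)
|BD| = 7.7317
circle(B,10.00) ∩ circle(D,6.00): a=8.0047, h=5.9938
  candidates: C₊=(2.5049,5.4566) cross=46.342; C₋=(7.9808,-5.2072) cross=-46.342
  mode + wants cross > 0 → take C=(2.5049,5.4566) (cross=46.342)
ex = (C−B)/|BC| = (0.4383,0.8988); ey = (-0.8988,0.4383)
P = B + -3.00·ex + -2.10·ey = (-1.3052,-7.1487)

-1.31 -7.15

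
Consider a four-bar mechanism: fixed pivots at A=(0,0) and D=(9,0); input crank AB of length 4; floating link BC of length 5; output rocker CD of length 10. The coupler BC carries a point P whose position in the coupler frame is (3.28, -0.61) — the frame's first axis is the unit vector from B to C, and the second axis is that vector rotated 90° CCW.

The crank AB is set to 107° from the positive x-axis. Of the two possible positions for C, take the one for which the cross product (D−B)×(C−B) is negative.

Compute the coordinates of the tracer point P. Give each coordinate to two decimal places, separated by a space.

A=(0,0), D=(9.00,0)
B = A + 4.00·(cos107°, sin107°) = (-1.1695, 3.8252)
|BD| = 10.8651
circle(B,5.00) ∩ circle(D,10.00): a=1.9811, h=4.5908
  candidates: C₊=(2.3011,7.4246) cross=49.879; C₋=(-0.9314,-1.1691) cross=-49.879
  mode - wants cross < 0 → take C=(-0.9314,-1.1691) (cross=-49.879)
ex = (C−B)/|BC| = (0.0476,-0.9989); ey = (0.9989,0.0476)
P = B + 3.28·ex + -0.61·ey = (-1.6226,0.5199)

-1.62 0.52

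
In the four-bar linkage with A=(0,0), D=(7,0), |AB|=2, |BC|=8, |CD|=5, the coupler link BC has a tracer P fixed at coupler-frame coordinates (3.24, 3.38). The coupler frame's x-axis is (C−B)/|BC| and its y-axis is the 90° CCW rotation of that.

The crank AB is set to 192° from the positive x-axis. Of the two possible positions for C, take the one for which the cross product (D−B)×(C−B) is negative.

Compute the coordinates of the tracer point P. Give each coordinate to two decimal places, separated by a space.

A=(0,0), D=(7.00,0)
B = A + 2.00·(cos192°, sin192°) = (-1.9563, -0.4158)
|BD| = 8.9659
circle(B,8.00) ∩ circle(D,5.00): a=6.6579, h=4.4354
  candidates: C₊=(4.4887,4.3236) cross=39.768; C₋=(4.9001,-4.5377) cross=-39.768
  mode - wants cross < 0 → take C=(4.9001,-4.5377) (cross=-39.768)
ex = (C−B)/|BC| = (0.8571,-0.5152); ey = (0.5152,0.8571)
P = B + 3.24·ex + 3.38·ey = (2.5620,0.8117)

2.56 0.81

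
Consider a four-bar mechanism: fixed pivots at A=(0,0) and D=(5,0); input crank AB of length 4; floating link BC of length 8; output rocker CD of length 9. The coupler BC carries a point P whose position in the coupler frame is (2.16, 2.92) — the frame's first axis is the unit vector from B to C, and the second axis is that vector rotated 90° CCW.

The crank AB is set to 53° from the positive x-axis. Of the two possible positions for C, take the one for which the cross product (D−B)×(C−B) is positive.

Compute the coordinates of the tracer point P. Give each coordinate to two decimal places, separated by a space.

2.24 6.82

A=(0,0), D=(5.00,0)
B = A + 4.00·(cos53°, sin53°) = (2.4073, 3.1945)
|BD| = 4.1143
circle(B,8.00) ∩ circle(D,9.00): a=-0.0088, h=8.0000
  candidates: C₊=(8.6133,8.2428) cross=32.914; C₋=(-3.8099,-1.8400) cross=-32.914
  mode + wants cross > 0 → take C=(8.6133,8.2428) (cross=32.914)
ex = (C−B)/|BC| = (0.7758,0.6310); ey = (-0.6310,0.7758)
P = B + 2.16·ex + 2.92·ey = (2.2403,6.8228)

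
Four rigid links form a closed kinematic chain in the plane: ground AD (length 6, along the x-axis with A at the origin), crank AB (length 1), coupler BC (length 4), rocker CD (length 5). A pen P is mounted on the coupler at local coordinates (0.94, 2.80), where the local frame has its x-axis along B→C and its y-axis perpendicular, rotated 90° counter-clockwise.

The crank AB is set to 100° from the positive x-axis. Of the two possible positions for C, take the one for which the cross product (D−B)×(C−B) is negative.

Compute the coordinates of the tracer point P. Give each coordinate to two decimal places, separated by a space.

A=(0,0), D=(6.00,0)
B = A + 1.00·(cos100°, sin100°) = (-0.1736, 0.9848)
|BD| = 6.2517
circle(B,4.00) ∩ circle(D,5.00): a=2.4060, h=3.1955
  candidates: C₊=(2.7057,3.7614) cross=19.977; C₋=(1.6990,-2.5498) cross=-19.977
  mode - wants cross < 0 → take C=(1.6990,-2.5498) (cross=-19.977)
ex = (C−B)/|BC| = (0.4682,-0.8836); ey = (0.8836,0.4682)
P = B + 0.94·ex + 2.80·ey = (2.7406,1.4650)

2.74 1.47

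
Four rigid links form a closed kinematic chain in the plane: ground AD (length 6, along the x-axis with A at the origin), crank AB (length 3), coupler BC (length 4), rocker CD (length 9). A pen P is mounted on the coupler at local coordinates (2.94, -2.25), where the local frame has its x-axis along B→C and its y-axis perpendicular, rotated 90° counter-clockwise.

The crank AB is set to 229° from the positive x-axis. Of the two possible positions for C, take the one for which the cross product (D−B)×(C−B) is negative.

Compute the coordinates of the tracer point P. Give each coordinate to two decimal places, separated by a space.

-3.14 -5.78

A=(0,0), D=(6.00,0)
B = A + 3.00·(cos229°, sin229°) = (-1.9682, -2.2641)
|BD| = 8.2836
circle(B,4.00) ∩ circle(D,9.00): a=0.2184, h=3.9940
  candidates: C₊=(-2.8498,1.6375) cross=33.085; C₋=(-0.6664,-6.0464) cross=-33.085
  mode - wants cross < 0 → take C=(-0.6664,-6.0464) (cross=-33.085)
ex = (C−B)/|BC| = (0.3254,-0.9456); ey = (0.9456,0.3254)
P = B + 2.94·ex + -2.25·ey = (-3.1389,-5.7763)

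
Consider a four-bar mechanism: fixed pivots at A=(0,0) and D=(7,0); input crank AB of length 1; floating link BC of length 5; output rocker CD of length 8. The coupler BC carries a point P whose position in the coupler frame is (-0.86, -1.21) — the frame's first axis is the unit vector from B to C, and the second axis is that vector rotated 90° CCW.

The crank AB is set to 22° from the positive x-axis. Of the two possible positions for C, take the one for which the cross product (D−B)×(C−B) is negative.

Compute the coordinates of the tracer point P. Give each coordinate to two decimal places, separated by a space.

-0.20 1.34

A=(0,0), D=(7.00,0)
B = A + 1.00·(cos22°, sin22°) = (0.9272, 0.3746)
|BD| = 6.0844
circle(B,5.00) ∩ circle(D,8.00): a=-0.1628, h=4.9974
  candidates: C₊=(1.0724,5.3725) cross=30.406; C₋=(0.4571,-4.6032) cross=-30.406
  mode - wants cross < 0 → take C=(0.4571,-4.6032) (cross=-30.406)
ex = (C−B)/|BC| = (-0.0940,-0.9956); ey = (0.9956,-0.0940)
P = B + -0.86·ex + -1.21·ey = (-0.1966,1.3446)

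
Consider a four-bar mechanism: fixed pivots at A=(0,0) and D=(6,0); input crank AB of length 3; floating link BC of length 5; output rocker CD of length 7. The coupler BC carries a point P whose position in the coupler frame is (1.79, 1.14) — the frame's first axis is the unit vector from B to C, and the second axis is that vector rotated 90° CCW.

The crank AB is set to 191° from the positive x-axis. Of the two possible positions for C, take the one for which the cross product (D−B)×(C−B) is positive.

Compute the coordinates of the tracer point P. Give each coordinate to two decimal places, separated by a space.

A=(0,0), D=(6.00,0)
B = A + 3.00·(cos191°, sin191°) = (-2.9449, -0.5724)
|BD| = 8.9632
circle(B,5.00) ∩ circle(D,7.00): a=3.1428, h=3.8888
  candidates: C₊=(-0.0569,3.5092) cross=34.856; C₋=(0.4398,-4.2526) cross=-34.856
  mode + wants cross > 0 → take C=(-0.0569,3.5092) (cross=34.856)
ex = (C−B)/|BC| = (0.5776,0.8163); ey = (-0.8163,0.5776)
P = B + 1.79·ex + 1.14·ey = (-2.8416,1.5472)

-2.84 1.55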